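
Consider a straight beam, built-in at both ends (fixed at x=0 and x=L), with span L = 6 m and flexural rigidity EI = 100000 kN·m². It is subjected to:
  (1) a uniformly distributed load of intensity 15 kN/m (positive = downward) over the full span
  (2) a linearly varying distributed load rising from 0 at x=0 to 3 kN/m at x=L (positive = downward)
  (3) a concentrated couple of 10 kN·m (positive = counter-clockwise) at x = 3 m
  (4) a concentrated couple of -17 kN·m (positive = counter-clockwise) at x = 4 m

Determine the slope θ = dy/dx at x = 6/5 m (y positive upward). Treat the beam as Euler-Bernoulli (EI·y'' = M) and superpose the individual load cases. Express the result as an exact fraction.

θ(6/5) = -1989/7812500 rad

Load 1 — uniform load w=15 kN/m over full span:
  θ_1 = -wx(L-x)(L-2x)/(12EI) = -15·(6/5)·(6-(6/5))·(6-2·(6/5))/(12·100000) = -81/312500 rad
Load 2 — triangular load w₀=3 kN/m (0→w₀ over full span):
  θ_2 = -w₀(2x(L-x)(L-2x)(x+2L)+x²(L-x)²)/(120LEI) = -3·(2·(6/5)·(6-(6/5))·(6-2·(6/5))·((6/5)+2·6)+(6/5)²·(6-(6/5))²)/(120·6·100000) = -189/7812500 rad
Load 3 — applied couple M₀=10 kN·m at a=3 m (b=L-a=3):
  θ_3 = (R_Ax²/2 - M_Ax)/EI  [x≤a] with R_A=5/2, M_A=5/2 = ((5/2)·(6/5)²/2 - (5/2)·(6/5))/100000 = -3/250000 rad
Load 4 — applied couple M₀=-17 kN·m at a=4 m (b=L-a=2):
  θ_4 = (R_Ax²/2 - M_Ax)/EI  [x≤a] with R_A=-34/9, M_A=-17/3 = ((-34/9)·(6/5)²/2 - (-17/3)·(6/5))/100000 = 51/1250000 rad
Superposition: θ = Σ θ_i = -1989/7812500 rad ≈ -0.000255 rad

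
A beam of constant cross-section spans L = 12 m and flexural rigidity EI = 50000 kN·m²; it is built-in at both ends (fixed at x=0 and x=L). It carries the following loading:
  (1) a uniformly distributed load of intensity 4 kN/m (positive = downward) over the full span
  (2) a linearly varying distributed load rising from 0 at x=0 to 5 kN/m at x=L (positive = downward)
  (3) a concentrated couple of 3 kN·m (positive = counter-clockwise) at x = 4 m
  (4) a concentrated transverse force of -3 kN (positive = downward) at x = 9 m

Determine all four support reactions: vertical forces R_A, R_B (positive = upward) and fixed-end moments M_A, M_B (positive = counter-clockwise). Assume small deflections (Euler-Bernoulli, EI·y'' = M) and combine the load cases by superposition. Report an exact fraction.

R_A = 3155/96 kN, M_A = 1125/16 kN·m, R_B = 4045/96 kN, M_B = -1247/16 kN·m

Load 1 — uniform load w=4 kN/m over full span:
  R_A = wL/2 = 4·12/2 = 24 kN
  M_A = wL²/12 = 4·12²/12 = 48 kN·m
  R_B = wL/2 = 4·12/2 = 24 kN
  M_B = -wL²/12 = -4·12²/12 = -48 kN·m
Load 2 — triangular load w₀=5 kN/m (0→w₀ over full span):
  R_A = 3w₀L/20 = 3·5·12/20 = 9 kN
  M_A = w₀L²/30 = 5·12²/30 = 24 kN·m
  R_B = 7w₀L/20 = 7·5·12/20 = 21 kN
  M_B = -w₀L²/20 = -5·12²/20 = -36 kN·m
Load 3 — applied couple M₀=3 kN·m at a=4 m (b=L-a=8):
  R_A = 6M₀ab/L³ = 6·3·4·8/12³ = 1/3 kN
  M_A = M₀b(2a-b)/L² = 3·8·(2·4-8)/12² = 0 kN·m
  R_B = -6M₀ab/L³ = -6·3·4·8/12³ = -1/3 kN
  M_B = M₀a(2b-a)/L² = 3·4·(2·8-4)/12² = 1 kN·m
Load 4 — point force P=-3 kN at a=9 m (b=L-a=3):
  R_A = Pb²(3a+b)/L³ = (-3)·3²·(3·9+3)/12³ = -15/32 kN
  M_A = Pab²/L² = (-3)·9·3²/12² = -27/16 kN·m
  R_B = Pa²(a+3b)/L³ = (-3)·9²·(9+3·3)/12³ = -81/32 kN
  M_B = -Pa²b/L² = -(-3)·9²·3/12² = 81/16 kN·m
Superposition: R_A = 3155/96 kN, M_A = 1125/16 kN·m, R_B = 4045/96 kN, M_B = -1247/16 kN·m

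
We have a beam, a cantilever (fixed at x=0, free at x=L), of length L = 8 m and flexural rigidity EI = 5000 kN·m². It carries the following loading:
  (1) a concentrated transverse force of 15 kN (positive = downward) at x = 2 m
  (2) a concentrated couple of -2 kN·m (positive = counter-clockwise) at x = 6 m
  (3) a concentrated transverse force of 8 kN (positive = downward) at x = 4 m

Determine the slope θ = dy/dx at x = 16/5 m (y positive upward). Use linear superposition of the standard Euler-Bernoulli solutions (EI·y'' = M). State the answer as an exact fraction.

Load 1 — point force P=15 kN at a=2 m (b=L-a=6):
  θ_1 = -Pa²/(2EI)  [x>a] = -15·2²/(2·5000) = -3/500 rad
Load 2 — applied couple M₀=-2 kN·m at a=6 m (b=L-a=2):
  θ_2 = M₀x/EI  [x≤a] = (-2)·(16/5)/5000 = -4/3125 rad
Load 3 — point force P=8 kN at a=4 m (b=L-a=4):
  θ_3 = -Px(2a-x)/(2EI)  [x≤a] = -8·(16/5)·(2·4-(16/5))/(2·5000) = -192/15625 rad
Superposition: θ = Σ θ_i = -1223/62500 rad ≈ -0.019568 rad

θ(16/5) = -1223/62500 rad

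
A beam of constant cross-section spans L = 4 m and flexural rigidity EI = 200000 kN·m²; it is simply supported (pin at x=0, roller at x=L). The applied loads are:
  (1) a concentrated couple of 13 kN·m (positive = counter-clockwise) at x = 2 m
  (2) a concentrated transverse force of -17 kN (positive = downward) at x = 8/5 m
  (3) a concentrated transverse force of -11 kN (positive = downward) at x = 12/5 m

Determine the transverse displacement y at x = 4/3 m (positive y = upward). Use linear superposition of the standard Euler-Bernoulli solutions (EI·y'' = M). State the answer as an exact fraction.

y(4/3) = 146707/1012500000 m

Load 1 — applied couple M₀=13 kN·m at a=2 m (b=L-a=2):
  y_1 = (M₀x³/(6L)+C₁x)/EI  [x≤a] with C₁=M₀(3b²-L²)/(6L)=-13/6 = (13·(4/3)³/(6·4)+(-13/6)·(4/3))/200000 = -13/1620000 m
Load 2 — point force P=-17 kN at a=8/5 m (b=L-a=12/5):
  y_2 = -Pbx(L²-b²-x²)/(6LEI)  [x≤a] = -(-17)·(12/5)·(4/3)·(4²-(12/5)²-(4/3)²)/(6·4·200000) = 2023/21093750 m
Load 3 — point force P=-11 kN at a=12/5 m (b=L-a=8/5):
  y_3 = -Pbx(L²-b²-x²)/(6LEI)  [x≤a] = -(-11)·(8/5)·(4/3)·(4²-(8/5)²-(4/3)²)/(6·4·200000) = 1804/31640625 m
Superposition: y = Σ y_i = 146707/1012500000 m ≈ 0.000145 m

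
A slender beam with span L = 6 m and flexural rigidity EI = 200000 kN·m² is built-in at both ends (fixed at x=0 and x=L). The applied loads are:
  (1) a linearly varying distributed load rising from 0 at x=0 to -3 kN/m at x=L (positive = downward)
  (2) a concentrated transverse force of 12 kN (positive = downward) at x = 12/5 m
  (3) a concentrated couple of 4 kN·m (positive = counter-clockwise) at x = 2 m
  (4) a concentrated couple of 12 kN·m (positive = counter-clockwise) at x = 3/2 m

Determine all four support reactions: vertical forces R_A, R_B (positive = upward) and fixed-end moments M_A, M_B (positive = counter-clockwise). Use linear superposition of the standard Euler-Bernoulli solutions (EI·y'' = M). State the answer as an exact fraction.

R_A = 36967/4500 kN, M_A = 2259/500 kN·m, R_B = -23467/4500 kN, M_B = 5357/1500 kN·m

Load 1 — triangular load w₀=-3 kN/m (0→w₀ over full span):
  R_A = 3w₀L/20 = 3·(-3)·6/20 = -27/10 kN
  M_A = w₀L²/30 = (-3)·6²/30 = -18/5 kN·m
  R_B = 7w₀L/20 = 7·(-3)·6/20 = -63/10 kN
  M_B = -w₀L²/20 = -(-3)·6²/20 = 27/5 kN·m
Load 2 — point force P=12 kN at a=12/5 m (b=L-a=18/5):
  R_A = Pb²(3a+b)/L³ = 12·(18/5)²·(3·(12/5)+(18/5))/6³ = 972/125 kN
  M_A = Pab²/L² = 12·(12/5)·(18/5)²/6² = 1296/125 kN·m
  R_B = Pa²(a+3b)/L³ = 12·(12/5)²·((12/5)+3·(18/5))/6³ = 528/125 kN
  M_B = -Pa²b/L² = -12·(12/5)²·(18/5)/6² = -864/125 kN·m
Load 3 — applied couple M₀=4 kN·m at a=2 m (b=L-a=4):
  R_A = 6M₀ab/L³ = 6·4·2·4/6³ = 8/9 kN
  M_A = M₀b(2a-b)/L² = 4·4·(2·2-4)/6² = 0 kN·m
  R_B = -6M₀ab/L³ = -6·4·2·4/6³ = -8/9 kN
  M_B = M₀a(2b-a)/L² = 4·2·(2·4-2)/6² = 4/3 kN·m
Load 4 — applied couple M₀=12 kN·m at a=3/2 m (b=L-a=9/2):
  R_A = 6M₀ab/L³ = 6·12·(3/2)·(9/2)/6³ = 9/4 kN
  M_A = M₀b(2a-b)/L² = 12·(9/2)·(2·(3/2)-(9/2))/6² = -9/4 kN·m
  R_B = -6M₀ab/L³ = -6·12·(3/2)·(9/2)/6³ = -9/4 kN
  M_B = M₀a(2b-a)/L² = 12·(3/2)·(2·(9/2)-(3/2))/6² = 15/4 kN·m
Superposition: R_A = 36967/4500 kN, M_A = 2259/500 kN·m, R_B = -23467/4500 kN, M_B = 5357/1500 kN·m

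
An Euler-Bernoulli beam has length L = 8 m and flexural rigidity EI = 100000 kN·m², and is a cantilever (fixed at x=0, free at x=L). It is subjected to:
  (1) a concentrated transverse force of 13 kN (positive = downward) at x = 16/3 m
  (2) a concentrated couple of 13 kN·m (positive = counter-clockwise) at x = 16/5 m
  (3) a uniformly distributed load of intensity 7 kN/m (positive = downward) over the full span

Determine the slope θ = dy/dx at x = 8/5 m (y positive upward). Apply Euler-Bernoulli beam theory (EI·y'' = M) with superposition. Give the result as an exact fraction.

θ(8/5) = -5703/1562500 rad

Load 1 — point force P=13 kN at a=16/3 m (b=L-a=8/3):
  θ_1 = -Px(2a-x)/(2EI)  [x≤a] = -13·(8/5)·(2·(16/3)-(8/5))/(2·100000) = -221/234375 rad
Load 2 — applied couple M₀=13 kN·m at a=16/5 m (b=L-a=24/5):
  θ_2 = M₀x/EI  [x≤a] = 13·(8/5)/100000 = 13/62500 rad
Load 3 — uniform load w=7 kN/m over full span:
  θ_3 = -wx(x²-3Lx+3L²)/(6EI) = -7·(8/5)·((8/5)²-3·8·(8/5)+3·8²)/(6·100000) = -3416/1171875 rad
Superposition: θ = Σ θ_i = -5703/1562500 rad ≈ -0.003650 rad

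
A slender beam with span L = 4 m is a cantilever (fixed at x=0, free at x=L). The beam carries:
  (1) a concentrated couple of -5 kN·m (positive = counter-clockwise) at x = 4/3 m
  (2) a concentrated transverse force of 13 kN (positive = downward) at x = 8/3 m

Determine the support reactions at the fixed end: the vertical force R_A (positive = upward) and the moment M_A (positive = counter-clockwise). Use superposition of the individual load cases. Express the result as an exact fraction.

Load 1 — applied couple M₀=-5 kN·m at a=4/3 m (b=L-a=8/3):
  R_A = 0 kN
  M_A = -M₀ = -(-5) = 5 kN·m
Load 2 — point force P=13 kN at a=8/3 m (b=L-a=4/3):
  R_A = P = 13 kN
  M_A = Pa = 13·(8/3) = 104/3 kN·m
Superposition: R_A = 13 kN, M_A = 119/3 kN·m

R_A = 13 kN, M_A = 119/3 kN·m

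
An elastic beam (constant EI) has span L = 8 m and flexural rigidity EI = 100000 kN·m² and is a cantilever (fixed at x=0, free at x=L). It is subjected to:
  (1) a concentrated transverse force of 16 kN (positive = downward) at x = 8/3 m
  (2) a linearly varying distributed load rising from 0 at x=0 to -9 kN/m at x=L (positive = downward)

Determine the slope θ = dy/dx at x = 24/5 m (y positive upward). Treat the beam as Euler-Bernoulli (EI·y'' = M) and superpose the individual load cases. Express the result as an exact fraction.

Load 1 — point force P=16 kN at a=8/3 m (b=L-a=16/3):
  θ_1 = -Pa²/(2EI)  [x>a] = -16·(8/3)²/(2·100000) = -16/28125 rad
Load 2 — triangular load w₀=-9 kN/m (0→w₀ over full span):
  θ_2 = (w₀Lx²/4-w₀L²x/3-w₀x⁴/(24L))/EI = ((-9)·8·(24/5)²/4-(-9)·8²·(24/5)/3-(-9)·(24/5)⁴/(24·8))/100000 = 10386/1953125 rad
Superposition: θ = Σ θ_i = 83474/17578125 rad ≈ 0.004749 rad

θ(24/5) = 83474/17578125 rad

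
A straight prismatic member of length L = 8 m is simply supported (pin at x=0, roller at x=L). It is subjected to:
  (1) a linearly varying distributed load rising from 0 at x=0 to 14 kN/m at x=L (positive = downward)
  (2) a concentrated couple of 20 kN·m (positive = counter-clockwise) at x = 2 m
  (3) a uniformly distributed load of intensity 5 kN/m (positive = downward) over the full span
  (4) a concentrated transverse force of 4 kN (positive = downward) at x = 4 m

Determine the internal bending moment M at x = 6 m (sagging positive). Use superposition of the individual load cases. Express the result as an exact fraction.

Load 1 — triangular load w₀=14 kN/m (0→w₀ over full span):
  M_1 = w₀Lx/6 - w₀x³/(6L) = 14·8·6/6 - 14·6³/(6·8) = 49 kN·m
Load 2 — applied couple M₀=20 kN·m at a=2 m (b=L-a=6):
  M_2 = M₀x/L - M₀  [x>a] = 20·6/8 - 20 = -5 kN·m
Load 3 — uniform load w=5 kN/m over full span:
  M_3 = wx(L-x)/2 = 5·6·(8-6)/2 = 30 kN·m
Load 4 — point force P=4 kN at a=4 m (b=L-a=4):
  M_4 = Pa(L-x)/L  [x>a] = 4·4·(8-6)/8 = 4 kN·m
Superposition: M = Σ M_i = 78 kN·m ≈ 78.000000 kN·m

M(6) = 78 kN·m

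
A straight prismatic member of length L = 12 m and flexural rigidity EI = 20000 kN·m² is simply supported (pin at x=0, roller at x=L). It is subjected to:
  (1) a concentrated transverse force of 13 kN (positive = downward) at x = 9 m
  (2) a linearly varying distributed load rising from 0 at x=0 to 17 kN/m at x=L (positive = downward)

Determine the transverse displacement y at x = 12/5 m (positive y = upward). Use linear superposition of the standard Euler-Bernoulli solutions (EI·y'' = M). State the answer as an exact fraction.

Load 1 — point force P=13 kN at a=9 m (b=L-a=3):
  y_1 = -Pbx(L²-b²-x²)/(6LEI)  [x≤a] = -13·3·(12/5)·(12²-3²-(12/5)²)/(6·12·20000) = -42003/5000000 m
Load 2 — triangular load w₀=17 kN/m (0→w₀ over full span):
  y_2 = -w₀x(7L⁴-10L²x²+3x⁴)/(360LEI) = -17·(12/5)·(7·12⁴-10·12²·(12/5)²+3·(12/5)⁴)/(360·12·20000) = -631584/9765625 m
Superposition: y = Σ y_i = -45671751/625000000 m ≈ -0.073075 m

y(12/5) = -45671751/625000000 m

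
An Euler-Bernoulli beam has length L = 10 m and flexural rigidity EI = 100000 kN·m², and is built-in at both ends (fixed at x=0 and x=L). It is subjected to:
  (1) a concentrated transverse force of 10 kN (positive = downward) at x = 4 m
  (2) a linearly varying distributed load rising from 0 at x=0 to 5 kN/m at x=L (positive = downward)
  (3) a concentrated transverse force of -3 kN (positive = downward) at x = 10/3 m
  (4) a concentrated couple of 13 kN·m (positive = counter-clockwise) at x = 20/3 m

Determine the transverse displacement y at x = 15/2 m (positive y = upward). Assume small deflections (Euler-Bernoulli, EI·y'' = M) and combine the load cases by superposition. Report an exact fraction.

y(15/2) = -33571/55296000 m

Load 1 — point force P=10 kN at a=4 m (b=L-a=6):
  y_1 = -Pa²(L-x)²(3bL-(3b+a)(L-x))/(6L³EI)  [x>a] = -10·4²·(10-(15/2))²·(3·6·10-(3·6+4)·(10-(15/2)))/(6·10³·100000) = -1/4800 m
Load 2 — triangular load w₀=5 kN/m (0→w₀ over full span):
  y_2 = -w₀x²(L-x)²(x+2L)/(120LEI) = -5·(15/2)²·(10-(15/2))²·((15/2)+2·10)/(120·10·100000) = -33/81920 m
Load 3 — point force P=-3 kN at a=10/3 m (b=L-a=20/3):
  y_3 = -Pa²(L-x)²(3bL-(3b+a)(L-x))/(6L³EI)  [x>a] = -(-3)·(10/3)²·(10-(15/2))²·(3·(20/3)·10-(3·(20/3)+(10/3))·(10-(15/2)))/(6·10³·100000) = 17/345600 m
Load 4 — applied couple M₀=13 kN·m at a=20/3 m (b=L-a=10/3):
  y_4 = (R_Ax³/6 - M_Ax²/2 - M₀(x-a)²/2)/EI  [x>a] with R_A=26/15, M_A=13/3 = ((26/15)·(15/2)³/6 - (13/3)·(15/2)²/2 - 13·((15/2)-(20/3))²/2)/100000 = -13/288000 m
Superposition: y = Σ y_i = -33571/55296000 m ≈ -0.000607 m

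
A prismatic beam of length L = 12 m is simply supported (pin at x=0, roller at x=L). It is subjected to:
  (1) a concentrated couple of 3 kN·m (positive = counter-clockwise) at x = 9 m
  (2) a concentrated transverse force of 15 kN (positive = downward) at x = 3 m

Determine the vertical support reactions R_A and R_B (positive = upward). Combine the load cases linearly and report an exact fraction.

R_A = 23/2 kN, R_B = 7/2 kN

Load 1 — applied couple M₀=3 kN·m at a=9 m (b=L-a=3):
  R_A = M₀/L = 3/12 = 1/4 kN
  R_B = -M₀/L = -3/12 = -1/4 kN
Load 2 — point force P=15 kN at a=3 m (b=L-a=9):
  R_A = Pb/L = 15·9/12 = 45/4 kN
  R_B = Pa/L = 15·3/12 = 15/4 kN
Superposition: R_A = 23/2 kN, R_B = 7/2 kN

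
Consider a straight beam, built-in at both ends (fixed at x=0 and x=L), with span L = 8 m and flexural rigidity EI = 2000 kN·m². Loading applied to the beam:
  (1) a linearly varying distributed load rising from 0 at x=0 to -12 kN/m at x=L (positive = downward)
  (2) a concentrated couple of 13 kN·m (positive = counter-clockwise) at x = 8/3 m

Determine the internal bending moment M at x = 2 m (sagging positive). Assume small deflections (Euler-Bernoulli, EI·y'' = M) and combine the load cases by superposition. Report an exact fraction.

M(2) = 47/15 kN·m

Load 1 — triangular load w₀=-12 kN/m (0→w₀ over full span):
  M_1 = 3w₀Lx/20 - w₀L²/30 - w₀x³/(6L) = 3·(-12)·8·2/20 - (-12)·8²/30 - (-12)·2³/(6·8) = -6/5 kN·m
Load 2 — applied couple M₀=13 kN·m at a=8/3 m (b=L-a=16/3):
  M_2 = R_Ax - M_A  [x≤a] with R_A=13/6, M_A=0 = (13/6)·2 - 0 = 13/3 kN·m
Superposition: M = Σ M_i = 47/15 kN·m ≈ 3.133333 kN·m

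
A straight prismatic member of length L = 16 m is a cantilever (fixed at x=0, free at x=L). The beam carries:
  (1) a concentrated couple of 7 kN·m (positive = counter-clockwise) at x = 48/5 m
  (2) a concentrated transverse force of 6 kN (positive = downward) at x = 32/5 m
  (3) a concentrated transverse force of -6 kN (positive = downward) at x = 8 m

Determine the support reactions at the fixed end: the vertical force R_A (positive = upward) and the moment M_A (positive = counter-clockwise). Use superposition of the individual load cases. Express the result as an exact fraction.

Load 1 — applied couple M₀=7 kN·m at a=48/5 m (b=L-a=32/5):
  R_A = 0 kN
  M_A = -M₀ = -7 kN·m
Load 2 — point force P=6 kN at a=32/5 m (b=L-a=48/5):
  R_A = P = 6 kN
  M_A = Pa = 6·(32/5) = 192/5 kN·m
Load 3 — point force P=-6 kN at a=8 m (b=L-a=8):
  R_A = P = (-6) = -6 kN
  M_A = Pa = (-6)·8 = -48 kN·m
Superposition: R_A = 0 kN, M_A = -83/5 kN·m

R_A = 0 kN, M_A = -83/5 kN·m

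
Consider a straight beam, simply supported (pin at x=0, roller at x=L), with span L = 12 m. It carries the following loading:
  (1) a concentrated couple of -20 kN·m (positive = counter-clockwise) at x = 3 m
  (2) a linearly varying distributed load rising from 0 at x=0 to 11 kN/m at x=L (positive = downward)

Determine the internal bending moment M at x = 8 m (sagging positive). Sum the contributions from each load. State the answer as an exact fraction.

M(8) = 940/9 kN·m

Load 1 — applied couple M₀=-20 kN·m at a=3 m (b=L-a=9):
  M_1 = M₀x/L - M₀  [x>a] = (-20)·8/12 - (-20) = 20/3 kN·m
Load 2 — triangular load w₀=11 kN/m (0→w₀ over full span):
  M_2 = w₀Lx/6 - w₀x³/(6L) = 11·12·8/6 - 11·8³/(6·12) = 880/9 kN·m
Superposition: M = Σ M_i = 940/9 kN·m ≈ 104.444444 kN·m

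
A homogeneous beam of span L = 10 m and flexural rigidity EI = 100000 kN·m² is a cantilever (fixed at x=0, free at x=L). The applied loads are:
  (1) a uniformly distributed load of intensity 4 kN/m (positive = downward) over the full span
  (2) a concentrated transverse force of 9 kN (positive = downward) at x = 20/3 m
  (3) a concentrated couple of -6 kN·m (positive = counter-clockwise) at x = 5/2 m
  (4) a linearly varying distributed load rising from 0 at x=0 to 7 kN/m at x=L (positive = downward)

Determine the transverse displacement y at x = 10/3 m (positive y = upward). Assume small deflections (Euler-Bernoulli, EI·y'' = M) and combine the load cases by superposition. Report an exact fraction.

Load 1 — uniform load w=4 kN/m over full span:
  y_1 = -wx²(x²-4Lx+6L²)/(24EI) = -4·(10/3)²·((10/3)²-4·10·(10/3)+6·10²)/(24·100000) = -43/4860 m
Load 2 — point force P=9 kN at a=20/3 m (b=L-a=10/3):
  y_2 = -Px²(3a-x)/(6EI)  [x≤a] = -9·(10/3)²·(3·(20/3)-(10/3))/(6·100000) = -1/360 m
Load 3 — applied couple M₀=-6 kN·m at a=5/2 m (b=L-a=15/2):
  y_3 = M₀a(2x-a)/(2EI)  [x>a] = (-6)·(5/2)·(2·(10/3)-(5/2))/(2·100000) = -1/3200 m
Load 4 — triangular load w₀=7 kN/m (0→w₀ over full span):
  y_4 = (w₀Lx³/12-w₀L²x²/6-w₀x⁵/(120L))/EI = (7·10·(10/3)³/12-7·10²·(10/3)²/6-7·(10/3)⁵/(120·10))/100000 = -3157/291600 m
Superposition: y = Σ y_i = -10621/466560 m ≈ -0.022764 m

y(10/3) = -10621/466560 m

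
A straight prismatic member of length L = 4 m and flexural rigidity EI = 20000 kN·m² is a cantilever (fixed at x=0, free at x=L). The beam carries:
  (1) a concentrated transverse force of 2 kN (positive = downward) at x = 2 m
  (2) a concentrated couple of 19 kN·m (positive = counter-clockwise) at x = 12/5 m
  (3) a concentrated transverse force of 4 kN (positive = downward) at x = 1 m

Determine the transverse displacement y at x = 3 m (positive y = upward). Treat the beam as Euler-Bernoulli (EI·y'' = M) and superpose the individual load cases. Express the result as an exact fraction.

y(3) = 158/46875 m

Load 1 — point force P=2 kN at a=2 m (b=L-a=2):
  y_1 = -Pa²(3x-a)/(6EI)  [x>a] = -2·2²·(3·3-2)/(6·20000) = -7/15000 m
Load 2 — applied couple M₀=19 kN·m at a=12/5 m (b=L-a=8/5):
  y_2 = M₀a(2x-a)/(2EI)  [x>a] = 19·(12/5)·(2·3-(12/5))/(2·20000) = 513/125000 m
Load 3 — point force P=4 kN at a=1 m (b=L-a=3):
  y_3 = -Pa²(3x-a)/(6EI)  [x>a] = -4·1²·(3·3-1)/(6·20000) = -1/3750 m
Superposition: y = Σ y_i = 158/46875 m ≈ 0.003371 m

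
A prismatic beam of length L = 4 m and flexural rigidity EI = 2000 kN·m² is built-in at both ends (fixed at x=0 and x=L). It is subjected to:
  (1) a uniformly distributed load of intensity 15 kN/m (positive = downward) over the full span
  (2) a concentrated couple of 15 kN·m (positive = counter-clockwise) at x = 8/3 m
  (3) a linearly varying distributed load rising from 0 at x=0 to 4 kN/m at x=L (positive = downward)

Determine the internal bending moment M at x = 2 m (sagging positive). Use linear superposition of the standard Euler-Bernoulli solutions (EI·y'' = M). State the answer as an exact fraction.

Load 1 — uniform load w=15 kN/m over full span:
  M_1 = wLx/2 - wL²/12 - wx²/2 = 15·4·2/2 - 15·4²/12 - 15·2²/2 = 10 kN·m
Load 2 — applied couple M₀=15 kN·m at a=8/3 m (b=L-a=4/3):
  M_2 = R_Ax - M_A  [x≤a] with R_A=5, M_A=5 = 5·2 - 5 = 5 kN·m
Load 3 — triangular load w₀=4 kN/m (0→w₀ over full span):
  M_3 = 3w₀Lx/20 - w₀L²/30 - w₀x³/(6L) = 3·4·4·2/20 - 4·4²/30 - 4·2³/(6·4) = 4/3 kN·m
Superposition: M = Σ M_i = 49/3 kN·m ≈ 16.333333 kN·m

M(2) = 49/3 kN·m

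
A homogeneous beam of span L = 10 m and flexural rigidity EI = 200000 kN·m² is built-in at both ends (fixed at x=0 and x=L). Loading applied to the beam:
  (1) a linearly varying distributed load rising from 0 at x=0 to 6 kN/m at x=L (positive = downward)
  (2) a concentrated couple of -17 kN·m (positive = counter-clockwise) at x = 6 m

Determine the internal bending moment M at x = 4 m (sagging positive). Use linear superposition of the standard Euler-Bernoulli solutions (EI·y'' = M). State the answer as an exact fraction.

Load 1 — triangular load w₀=6 kN/m (0→w₀ over full span):
  M_1 = 3w₀Lx/20 - w₀L²/30 - w₀x³/(6L) = 3·6·10·4/20 - 6·10²/30 - 6·4³/(6·10) = 48/5 kN·m
Load 2 — applied couple M₀=-17 kN·m at a=6 m (b=L-a=4):
  M_2 = R_Ax - M_A  [x≤a] with R_A=-306/125, M_A=-136/25 = (-306/125)·4 - (-136/25) = -544/125 kN·m
Superposition: M = Σ M_i = 656/125 kN·m ≈ 5.248000 kN·m

M(4) = 656/125 kN·m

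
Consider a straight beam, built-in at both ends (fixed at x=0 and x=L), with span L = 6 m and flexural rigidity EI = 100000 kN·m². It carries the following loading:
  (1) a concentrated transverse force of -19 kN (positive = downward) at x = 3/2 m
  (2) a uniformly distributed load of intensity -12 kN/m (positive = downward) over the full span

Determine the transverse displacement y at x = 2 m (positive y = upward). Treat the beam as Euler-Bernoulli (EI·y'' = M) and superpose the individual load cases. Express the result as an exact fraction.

Load 1 — point force P=-19 kN at a=3/2 m (b=L-a=9/2):
  y_1 = -Pa²(L-x)²(3bL-(3b+a)(L-x))/(6L³EI)  [x>a] = -(-19)·(3/2)²·(6-2)²·(3·(9/2)·6-(3·(9/2)+(3/2))·(6-2))/(6·6³·100000) = 133/1200000 m
Load 2 — uniform load w=-12 kN/m over full span:
  y_2 = -wx²(L-x)²/(24EI) = -(-12)·2²·(6-2)²/(24·100000) = 1/3125 m
Superposition: y = Σ y_i = 517/1200000 m ≈ 0.000431 m

y(2) = 517/1200000 m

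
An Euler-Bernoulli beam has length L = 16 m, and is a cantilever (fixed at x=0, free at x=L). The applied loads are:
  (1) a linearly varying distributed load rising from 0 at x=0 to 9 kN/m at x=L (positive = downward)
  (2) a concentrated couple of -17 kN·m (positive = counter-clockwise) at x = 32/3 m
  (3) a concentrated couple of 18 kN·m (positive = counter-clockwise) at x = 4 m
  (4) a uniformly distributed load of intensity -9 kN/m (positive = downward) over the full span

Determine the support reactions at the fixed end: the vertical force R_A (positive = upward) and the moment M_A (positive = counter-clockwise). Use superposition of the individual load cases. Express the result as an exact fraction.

R_A = -72 kN, M_A = -385 kN·m

Load 1 — triangular load w₀=9 kN/m (0→w₀ over full span):
  R_A = w₀L/2 = 9·16/2 = 72 kN
  M_A = w₀L²/3 = 9·16²/3 = 768 kN·m
Load 2 — applied couple M₀=-17 kN·m at a=32/3 m (b=L-a=16/3):
  R_A = 0 kN
  M_A = -M₀ = -(-17) = 17 kN·m
Load 3 — applied couple M₀=18 kN·m at a=4 m (b=L-a=12):
  R_A = 0 kN
  M_A = -M₀ = -18 kN·m
Load 4 — uniform load w=-9 kN/m over full span:
  R_A = wL = (-9)·16 = -144 kN
  M_A = wL²/2 = (-9)·16²/2 = -1152 kN·m
Superposition: R_A = -72 kN, M_A = -385 kN·m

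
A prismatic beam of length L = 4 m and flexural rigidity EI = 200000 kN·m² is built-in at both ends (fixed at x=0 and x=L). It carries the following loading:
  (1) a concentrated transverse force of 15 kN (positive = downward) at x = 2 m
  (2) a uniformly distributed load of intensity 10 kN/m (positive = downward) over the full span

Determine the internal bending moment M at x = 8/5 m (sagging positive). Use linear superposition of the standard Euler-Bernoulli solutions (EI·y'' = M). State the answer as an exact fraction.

Load 1 — point force P=15 kN at a=2 m (b=L-a=2):
  M_1 = Pb²(3a+b)x/L³ - Pab²/L²  [x≤a] = 15·2²·(3·2+2)·(8/5)/4³ - 15·2·2²/4² = 9/2 kN·m
Load 2 — uniform load w=10 kN/m over full span:
  M_2 = wLx/2 - wL²/12 - wx²/2 = 10·4·(8/5)/2 - 10·4²/12 - 10·(8/5)²/2 = 88/15 kN·m
Superposition: M = Σ M_i = 311/30 kN·m ≈ 10.366667 kN·m

M(8/5) = 311/30 kN·m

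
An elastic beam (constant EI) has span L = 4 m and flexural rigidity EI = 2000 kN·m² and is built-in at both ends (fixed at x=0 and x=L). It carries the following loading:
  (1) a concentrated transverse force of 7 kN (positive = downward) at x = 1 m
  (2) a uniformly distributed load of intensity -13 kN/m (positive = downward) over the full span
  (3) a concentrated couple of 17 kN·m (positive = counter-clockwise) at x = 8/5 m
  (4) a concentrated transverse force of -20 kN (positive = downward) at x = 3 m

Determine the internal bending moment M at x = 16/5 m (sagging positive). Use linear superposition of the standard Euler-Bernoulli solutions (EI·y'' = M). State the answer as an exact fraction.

M(16/5) = -8701/6000 kN·m

Load 1 — point force P=7 kN at a=1 m (b=L-a=3):
  M_1 = Pa²(a+3b)(L-x)/L³ - Pa²b/L²  [x>a] = 7·1²·(1+3·3)·(4-(16/5))/4³ - 7·1²·3/4² = -7/16 kN·m
Load 2 — uniform load w=-13 kN/m over full span:
  M_2 = wLx/2 - wL²/12 - wx²/2 = (-13)·4·(16/5)/2 - (-13)·4²/12 - (-13)·(16/5)²/2 = 52/75 kN·m
Load 3 — applied couple M₀=17 kN·m at a=8/5 m (b=L-a=12/5):
  M_3 = R_Ax - M_A - M₀  [x>a] with R_A=153/25, M_A=51/25 = (153/25)·(16/5) - (51/25) - 17 = 68/125 kN·m
Load 4 — point force P=-20 kN at a=3 m (b=L-a=1):
  M_4 = Pa²(a+3b)(L-x)/L³ - Pa²b/L²  [x>a] = (-20)·3²·(3+3·1)·(4-(16/5))/4³ - (-20)·3²·1/4² = -9/4 kN·m
Superposition: M = Σ M_i = -8701/6000 kN·m ≈ -1.450167 kN·m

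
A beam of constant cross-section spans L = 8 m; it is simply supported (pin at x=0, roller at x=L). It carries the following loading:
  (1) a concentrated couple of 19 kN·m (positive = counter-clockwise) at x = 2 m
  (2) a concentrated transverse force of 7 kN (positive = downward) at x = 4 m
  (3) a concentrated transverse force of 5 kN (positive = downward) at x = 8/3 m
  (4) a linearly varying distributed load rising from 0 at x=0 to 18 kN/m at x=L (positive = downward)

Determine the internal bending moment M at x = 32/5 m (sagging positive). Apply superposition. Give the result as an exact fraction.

M(32/5) = 22411/375 kN·m

Load 1 — applied couple M₀=19 kN·m at a=2 m (b=L-a=6):
  M_1 = M₀x/L - M₀  [x>a] = 19·(32/5)/8 - 19 = -19/5 kN·m
Load 2 — point force P=7 kN at a=4 m (b=L-a=4):
  M_2 = Pa(L-x)/L  [x>a] = 7·4·(8-(32/5))/8 = 28/5 kN·m
Load 3 — point force P=5 kN at a=8/3 m (b=L-a=16/3):
  M_3 = Pa(L-x)/L  [x>a] = 5·(8/3)·(8-(32/5))/8 = 8/3 kN·m
Load 4 — triangular load w₀=18 kN/m (0→w₀ over full span):
  M_4 = w₀Lx/6 - w₀x³/(6L) = 18·8·(32/5)/6 - 18·(32/5)³/(6·8) = 6912/125 kN·m
Superposition: M = Σ M_i = 22411/375 kN·m ≈ 59.762667 kN·m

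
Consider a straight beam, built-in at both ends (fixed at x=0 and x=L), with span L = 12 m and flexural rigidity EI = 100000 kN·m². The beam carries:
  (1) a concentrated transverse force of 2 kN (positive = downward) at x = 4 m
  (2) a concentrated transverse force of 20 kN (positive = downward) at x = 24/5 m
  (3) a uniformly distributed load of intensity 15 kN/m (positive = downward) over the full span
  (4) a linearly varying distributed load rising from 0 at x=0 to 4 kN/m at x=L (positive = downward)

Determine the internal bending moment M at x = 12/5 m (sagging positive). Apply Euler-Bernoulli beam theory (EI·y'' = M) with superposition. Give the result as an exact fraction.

M(12/5) = -1668/125 kN·m

Load 1 — point force P=2 kN at a=4 m (b=L-a=8):
  M_1 = Pb²(3a+b)x/L³ - Pab²/L²  [x≤a] = 2·8²·(3·4+8)·(12/5)/12³ - 2·4·8²/12² = 0 kN·m
Load 2 — point force P=20 kN at a=24/5 m (b=L-a=36/5):
  M_2 = Pb²(3a+b)x/L³ - Pab²/L²  [x≤a] = 20·(36/5)²·(3·(24/5)+(36/5))·(12/5)/12³ - 20·(24/5)·(36/5)²/12² = -432/125 kN·m
Load 3 — uniform load w=15 kN/m over full span:
  M_3 = wLx/2 - wL²/12 - wx²/2 = 15·12·(12/5)/2 - 15·12²/12 - 15·(12/5)²/2 = -36/5 kN·m
Load 4 — triangular load w₀=4 kN/m (0→w₀ over full span):
  M_4 = 3w₀Lx/20 - w₀L²/30 - w₀x³/(6L) = 3·4·12·(12/5)/20 - 4·12²/30 - 4·(12/5)³/(6·12) = -336/125 kN·m
Superposition: M = Σ M_i = -1668/125 kN·m ≈ -13.344000 kN·m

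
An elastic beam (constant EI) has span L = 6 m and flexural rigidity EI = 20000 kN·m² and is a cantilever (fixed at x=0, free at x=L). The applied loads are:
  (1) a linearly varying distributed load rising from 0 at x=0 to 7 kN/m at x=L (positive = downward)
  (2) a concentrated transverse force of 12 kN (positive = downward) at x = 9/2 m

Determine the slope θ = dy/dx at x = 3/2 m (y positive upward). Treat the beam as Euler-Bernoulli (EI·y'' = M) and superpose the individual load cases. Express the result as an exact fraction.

Load 1 — triangular load w₀=7 kN/m (0→w₀ over full span):
  θ_1 = (w₀Lx²/4-w₀L²x/3-w₀x⁴/(24L))/EI = (7·6·(3/2)²/4-7·6²·(3/2)/3-7·(3/2)⁴/(24·6))/20000 = -26271/5120000 rad
Load 2 — point force P=12 kN at a=9/2 m (b=L-a=3/2):
  θ_2 = -Px(2a-x)/(2EI)  [x≤a] = -12·(3/2)·(2·(9/2)-(3/2))/(2·20000) = -27/8000 rad
Superposition: θ = Σ θ_i = -43551/5120000 rad ≈ -0.008506 rad

θ(3/2) = -43551/5120000 rad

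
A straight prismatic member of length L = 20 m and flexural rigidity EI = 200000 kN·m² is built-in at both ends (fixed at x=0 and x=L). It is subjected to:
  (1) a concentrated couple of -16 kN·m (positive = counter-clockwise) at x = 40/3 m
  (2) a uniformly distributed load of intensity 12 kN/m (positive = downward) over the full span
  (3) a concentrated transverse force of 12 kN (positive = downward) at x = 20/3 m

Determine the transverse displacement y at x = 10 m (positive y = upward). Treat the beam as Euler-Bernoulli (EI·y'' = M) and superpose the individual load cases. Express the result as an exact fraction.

Load 1 — applied couple M₀=-16 kN·m at a=40/3 m (b=L-a=20/3):
  y_1 = (R_Ax³/6 - M_Ax²/2)/EI  [x≤a] with R_A=-16/15, M_A=-16/3 = ((-16/15)·10³/6 - (-16/3)·10²/2)/200000 = 1/2250 m
Load 2 — uniform load w=12 kN/m over full span:
  y_2 = -wx²(L-x)²/(24EI) = -12·10²·(20-10)²/(24·200000) = -1/40 m
Load 3 — point force P=12 kN at a=20/3 m (b=L-a=40/3):
  y_3 = -Pa²(L-x)²(3bL-(3b+a)(L-x))/(6L³EI)  [x>a] = -12·(20/3)²·(20-10)²·(3·(40/3)·20-(3·(40/3)+(20/3))·(20-10))/(6·20³·200000) = -1/540 m
Superposition: y = Σ y_i = -713/27000 m ≈ -0.026407 m

y(10) = -713/27000 m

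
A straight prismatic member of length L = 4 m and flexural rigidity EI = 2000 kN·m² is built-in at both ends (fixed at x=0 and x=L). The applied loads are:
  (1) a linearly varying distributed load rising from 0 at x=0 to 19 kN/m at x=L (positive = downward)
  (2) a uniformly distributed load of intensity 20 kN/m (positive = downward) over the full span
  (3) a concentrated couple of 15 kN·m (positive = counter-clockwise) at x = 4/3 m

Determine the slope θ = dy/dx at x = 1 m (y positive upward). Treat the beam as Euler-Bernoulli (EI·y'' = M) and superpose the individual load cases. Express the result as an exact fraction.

Load 1 — triangular load w₀=19 kN/m (0→w₀ over full span):
  θ_1 = -w₀(2x(L-x)(L-2x)(x+2L)+x²(L-x)²)/(120LEI) = -19·(2·1·(4-1)·(4-2·1)·(1+2·4)+1²·(4-1)²)/(120·4·2000) = -741/320000 rad
Load 2 — uniform load w=20 kN/m over full span:
  θ_2 = -wx(L-x)(L-2x)/(12EI) = -20·1·(4-1)·(4-2·1)/(12·2000) = -1/200 rad
Load 3 — applied couple M₀=15 kN·m at a=4/3 m (b=L-a=8/3):
  θ_3 = (R_Ax²/2 - M_Ax)/EI  [x≤a] with R_A=5, M_A=0 = (5·1²/2 - 0·1)/2000 = 1/800 rad
Superposition: θ = Σ θ_i = -1941/320000 rad ≈ -0.006066 rad

θ(1) = -1941/320000 rad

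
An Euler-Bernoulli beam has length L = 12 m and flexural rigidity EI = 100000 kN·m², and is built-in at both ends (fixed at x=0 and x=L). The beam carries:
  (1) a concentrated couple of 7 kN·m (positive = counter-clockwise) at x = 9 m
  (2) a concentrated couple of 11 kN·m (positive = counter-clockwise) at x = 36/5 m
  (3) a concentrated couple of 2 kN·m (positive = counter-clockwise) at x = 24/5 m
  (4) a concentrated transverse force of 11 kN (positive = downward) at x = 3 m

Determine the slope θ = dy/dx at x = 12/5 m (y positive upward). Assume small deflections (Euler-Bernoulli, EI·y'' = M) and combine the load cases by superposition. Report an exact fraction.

Load 1 — applied couple M₀=7 kN·m at a=9 m (b=L-a=3):
  θ_1 = (R_Ax²/2 - M_Ax)/EI  [x≤a] with R_A=21/32, M_A=35/16 = ((21/32)·(12/5)²/2 - (35/16)·(12/5))/100000 = -21/625000 rad
Load 2 — applied couple M₀=11 kN·m at a=36/5 m (b=L-a=24/5):
  θ_2 = (R_Ax²/2 - M_Ax)/EI  [x≤a] with R_A=33/25, M_A=88/25 = ((33/25)·(12/5)²/2 - (88/25)·(12/5))/100000 = -363/7812500 rad
Load 3 — applied couple M₀=2 kN·m at a=24/5 m (b=L-a=36/5):
  θ_3 = (R_Ax²/2 - M_Ax)/EI  [x≤a] with R_A=6/25, M_A=6/25 = ((6/25)·(12/5)²/2 - (6/25)·(12/5))/100000 = 9/7812500 rad
Load 4 — point force P=11 kN at a=3 m (b=L-a=9):
  θ_4 = -Pb²x(2aL-(3a+b)x)/(2L³EI)  [x≤a] = -11·9²·(12/5)·(2·3·12-(3·3+9)·(12/5))/(2·12³·100000) = -891/5000000 rad
Superposition: θ = Σ θ_i = -32139/125000000 rad ≈ -0.000257 rad

θ(12/5) = -32139/125000000 rad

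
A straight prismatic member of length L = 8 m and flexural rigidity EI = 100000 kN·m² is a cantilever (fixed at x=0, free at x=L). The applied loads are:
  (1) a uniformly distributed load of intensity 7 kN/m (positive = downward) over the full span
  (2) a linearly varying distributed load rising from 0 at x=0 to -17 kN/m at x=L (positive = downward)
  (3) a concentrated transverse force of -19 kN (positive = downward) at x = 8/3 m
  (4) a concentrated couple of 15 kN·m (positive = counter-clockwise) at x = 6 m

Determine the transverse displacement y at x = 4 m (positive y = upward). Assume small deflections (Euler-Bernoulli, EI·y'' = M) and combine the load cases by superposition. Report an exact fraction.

y(4) = 63533/5062500 m

Load 1 — uniform load w=7 kN/m over full span:
  y_1 = -wx²(x²-4Lx+6L²)/(24EI) = -7·4²·(4²-4·8·4+6·8²)/(24·100000) = -119/9375 m
Load 2 — triangular load w₀=-17 kN/m (0→w₀ over full span):
  y_2 = (w₀Lx³/12-w₀L²x²/6-w₀x⁵/(120L))/EI = ((-17)·8·4³/12-(-17)·8²·4²/6-(-17)·4⁵/(120·8))/100000 = 2057/93750 m
Load 3 — point force P=-19 kN at a=8/3 m (b=L-a=16/3):
  y_3 = -Pa²(3x-a)/(6EI)  [x>a] = -(-19)·(8/3)²·(3·4-(8/3))/(6·100000) = 532/253125 m
Load 4 — applied couple M₀=15 kN·m at a=6 m (b=L-a=2):
  y_4 = M₀x²/(2EI)  [x≤a] = 15·4²/(2·100000) = 3/2500 m
Superposition: y = Σ y_i = 63533/5062500 m ≈ 0.012550 m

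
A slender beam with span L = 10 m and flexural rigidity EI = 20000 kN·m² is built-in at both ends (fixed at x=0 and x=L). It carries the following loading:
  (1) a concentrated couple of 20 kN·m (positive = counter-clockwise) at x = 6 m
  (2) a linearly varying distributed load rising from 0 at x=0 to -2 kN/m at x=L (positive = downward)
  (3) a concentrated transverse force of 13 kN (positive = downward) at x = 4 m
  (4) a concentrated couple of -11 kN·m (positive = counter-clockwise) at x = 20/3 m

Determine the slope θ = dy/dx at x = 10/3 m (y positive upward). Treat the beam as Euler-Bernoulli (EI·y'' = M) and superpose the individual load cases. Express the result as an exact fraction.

Load 1 — applied couple M₀=20 kN·m at a=6 m (b=L-a=4):
  θ_1 = (R_Ax²/2 - M_Ax)/EI  [x≤a] with R_A=72/25, M_A=32/5 = ((72/25)·(10/3)²/2 - (32/5)·(10/3))/20000 = -1/3750 rad
Load 2 — triangular load w₀=-2 kN/m (0→w₀ over full span):
  θ_2 = -w₀(2x(L-x)(L-2x)(x+2L)+x²(L-x)²)/(120LEI) = -(-2)·(2·(10/3)·(10-(10/3))·(10-2·(10/3))·((10/3)+2·10)+(10/3)²·(10-(10/3))²)/(120·10·20000) = 2/6075 rad
Load 3 — point force P=13 kN at a=4 m (b=L-a=6):
  θ_3 = -Pb²x(2aL-(3a+b)x)/(2L³EI)  [x≤a] = -13·6²·(10/3)·(2·4·10-(3·4+6)·(10/3))/(2·10³·20000) = -39/50000 rad
Load 4 — applied couple M₀=-11 kN·m at a=20/3 m (b=L-a=10/3):
  θ_4 = (R_Ax²/2 - M_Ax)/EI  [x≤a] with R_A=-22/15, M_A=-11/3 = ((-22/15)·(10/3)²/2 - (-11/3)·(10/3))/20000 = 11/54000 rad
Superposition: θ = Σ θ_i = -3121/6075000 rad ≈ -0.000514 rad

θ(10/3) = -3121/6075000 rad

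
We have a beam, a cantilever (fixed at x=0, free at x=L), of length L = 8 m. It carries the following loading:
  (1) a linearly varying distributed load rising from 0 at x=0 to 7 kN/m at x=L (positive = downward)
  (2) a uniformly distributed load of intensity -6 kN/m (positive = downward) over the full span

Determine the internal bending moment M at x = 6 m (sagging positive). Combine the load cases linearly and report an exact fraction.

M(6) = -5/6 kN·m

Load 1 — triangular load w₀=7 kN/m (0→w₀ over full span):
  M_1 = w₀Lx/2 - w₀L²/3 - w₀x³/(6L) = 7·8·6/2 - 7·8²/3 - 7·6³/(6·8) = -77/6 kN·m
Load 2 — uniform load w=-6 kN/m over full span:
  M_2 = -w(L-x)²/2 = -(-6)·(8-6)²/2 = 12 kN·m
Superposition: M = Σ M_i = -5/6 kN·m ≈ -0.833333 kN·m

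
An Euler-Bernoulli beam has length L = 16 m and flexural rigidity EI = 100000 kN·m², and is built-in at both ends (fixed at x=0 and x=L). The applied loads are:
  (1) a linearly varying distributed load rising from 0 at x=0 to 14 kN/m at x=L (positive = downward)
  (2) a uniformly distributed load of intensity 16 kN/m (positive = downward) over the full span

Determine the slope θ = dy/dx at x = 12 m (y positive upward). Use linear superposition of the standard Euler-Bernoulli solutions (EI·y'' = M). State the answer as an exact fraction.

θ(12) = 927/125000 rad

Load 1 — triangular load w₀=14 kN/m (0→w₀ over full span):
  θ_1 = -w₀(2x(L-x)(L-2x)(x+2L)+x²(L-x)²)/(120LEI) = -14·(2·12·(16-12)·(16-2·12)·(12+2·16)+12²·(16-12)²)/(120·16·100000) = 287/125000 rad
Load 2 — uniform load w=16 kN/m over full span:
  θ_2 = -wx(L-x)(L-2x)/(12EI) = -16·12·(16-12)·(16-2·12)/(12·100000) = 16/3125 rad
Superposition: θ = Σ θ_i = 927/125000 rad ≈ 0.007416 rad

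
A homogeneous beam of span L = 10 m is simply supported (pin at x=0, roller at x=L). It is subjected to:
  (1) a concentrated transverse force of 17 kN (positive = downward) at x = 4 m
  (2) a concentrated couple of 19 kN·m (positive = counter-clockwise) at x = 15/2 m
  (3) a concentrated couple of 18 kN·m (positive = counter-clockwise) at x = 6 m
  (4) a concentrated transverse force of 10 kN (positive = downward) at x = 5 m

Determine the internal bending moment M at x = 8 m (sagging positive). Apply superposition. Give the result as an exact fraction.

Load 1 — point force P=17 kN at a=4 m (b=L-a=6):
  M_1 = Pa(L-x)/L  [x>a] = 17·4·(10-8)/10 = 68/5 kN·m
Load 2 — applied couple M₀=19 kN·m at a=15/2 m (b=L-a=5/2):
  M_2 = M₀x/L - M₀  [x>a] = 19·8/10 - 19 = -19/5 kN·m
Load 3 — applied couple M₀=18 kN·m at a=6 m (b=L-a=4):
  M_3 = M₀x/L - M₀  [x>a] = 18·8/10 - 18 = -18/5 kN·m
Load 4 — point force P=10 kN at a=5 m (b=L-a=5):
  M_4 = Pa(L-x)/L  [x>a] = 10·5·(10-8)/10 = 10 kN·m
Superposition: M = Σ M_i = 81/5 kN·m ≈ 16.200000 kN·m

M(8) = 81/5 kN·m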